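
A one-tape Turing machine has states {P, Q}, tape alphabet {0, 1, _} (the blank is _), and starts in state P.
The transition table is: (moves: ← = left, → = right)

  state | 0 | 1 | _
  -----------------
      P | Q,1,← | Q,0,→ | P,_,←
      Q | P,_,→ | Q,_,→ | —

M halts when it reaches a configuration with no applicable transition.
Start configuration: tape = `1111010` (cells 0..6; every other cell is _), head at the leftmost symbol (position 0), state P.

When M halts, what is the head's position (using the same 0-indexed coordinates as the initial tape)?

state=P head=0 tape=[1]111010_   (P,1)→(Q,0,→)
state=Q head=1 tape=0[1]11010_   (Q,1)→(Q,_,→)
state=Q head=2 tape=0_[1]1010_   (Q,1)→(Q,_,→)
state=Q head=3 tape=0__[1]010_   (Q,1)→(Q,_,→)
state=Q head=4 tape=0___[0]10_   (Q,0)→(P,_,→)
state=P head=5 tape=0____[1]0_   (P,1)→(Q,0,→)
state=Q head=6 tape=0____0[0]_   (Q,0)→(P,_,→)
state=P head=7 tape=0____0_[_]   (P,_)→(P,_,←)
state=P head=6 tape=0____0[_]_   (P,_)→(P,_,←)
state=P head=5 tape=0____[0]__   (P,0)→(Q,1,←)
state=Q head=4 tape=0___[_]1__
At halt the head is at cell 4.

4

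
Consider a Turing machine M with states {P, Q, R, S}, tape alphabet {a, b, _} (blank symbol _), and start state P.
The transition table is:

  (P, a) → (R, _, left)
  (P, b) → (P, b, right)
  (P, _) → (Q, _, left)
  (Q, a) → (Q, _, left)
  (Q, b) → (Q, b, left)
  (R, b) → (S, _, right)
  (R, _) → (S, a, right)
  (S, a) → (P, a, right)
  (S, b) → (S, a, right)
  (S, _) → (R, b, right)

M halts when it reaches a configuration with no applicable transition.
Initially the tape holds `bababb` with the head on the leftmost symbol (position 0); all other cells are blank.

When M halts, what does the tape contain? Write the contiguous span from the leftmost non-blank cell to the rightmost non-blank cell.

P | [b]ababb_   read b → write b, move right, go to P
P | b[a]babb_   read a → write _, move left, go to R
R | [b]_babb_   read b → write _, move right, go to S
S | _[_]babb_   read _ → write b, move right, go to R
R | _b[b]abb_   read b → write _, move right, go to S
S | _b_[a]bb_   read a → write a, move right, go to P
P | _b_a[b]b_   read b → write b, move right, go to P
P | _b_ab[b]_   read b → write b, move right, go to P
P | _b_abb[_]   read _ → write _, move left, go to Q
Q | _b_ab[b]_   read b → write b, move left, go to Q
Q | _b_a[b]b_   read b → write b, move left, go to Q
Q | _b_[a]bb_   read a → write _, move left, go to Q
Q | _b[_]_bb_
The non-blank tape span at halt is b__bb.

b__bb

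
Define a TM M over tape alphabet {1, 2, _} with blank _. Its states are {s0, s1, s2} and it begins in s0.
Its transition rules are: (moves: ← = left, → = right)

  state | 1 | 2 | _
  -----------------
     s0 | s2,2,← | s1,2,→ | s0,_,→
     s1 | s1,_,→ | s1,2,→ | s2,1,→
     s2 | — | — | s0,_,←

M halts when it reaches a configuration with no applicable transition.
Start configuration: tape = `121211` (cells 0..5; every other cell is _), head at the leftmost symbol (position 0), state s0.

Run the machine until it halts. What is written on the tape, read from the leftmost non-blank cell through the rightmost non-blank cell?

22_2__22

state=s0 head=0 tape=__[1]21211___   (s0,1)→(s2,2,←)
state=s2 head=-1 tape=_[_]221211___   (s2,_)→(s0,_,←)
state=s0 head=-2 tape=[_]_221211___   (s0,_)→(s0,_,→)
state=s0 head=-1 tape=_[_]221211___   (s0,_)→(s0,_,→)
state=s0 head=0 tape=__[2]21211___   (s0,2)→(s1,2,→)
state=s1 head=1 tape=__2[2]1211___   (s1,2)→(s1,2,→)
state=s1 head=2 tape=__22[1]211___   (s1,1)→(s1,_,→)
state=s1 head=3 tape=__22_[2]11___   (s1,2)→(s1,2,→)
state=s1 head=4 tape=__22_2[1]1___   (s1,1)→(s1,_,→)
state=s1 head=5 tape=__22_2_[1]___   (s1,1)→(s1,_,→)
state=s1 head=6 tape=__22_2__[_]__   (s1,_)→(s2,1,→)
state=s2 head=7 tape=__22_2__1[_]_   (s2,_)→(s0,_,←)
state=s0 head=6 tape=__22_2__[1]__   (s0,1)→(s2,2,←)
state=s2 head=5 tape=__22_2_[_]2__   (s2,_)→(s0,_,←)
state=s0 head=4 tape=__22_2[_]_2__   (s0,_)→(s0,_,→)
state=s0 head=5 tape=__22_2_[_]2__   (s0,_)→(s0,_,→)
state=s0 head=6 tape=__22_2__[2]__   (s0,2)→(s1,2,→)
state=s1 head=7 tape=__22_2__2[_]_   (s1,_)→(s2,1,→)
state=s2 head=8 tape=__22_2__21[_]   (s2,_)→(s0,_,←)
state=s0 head=7 tape=__22_2__2[1]_   (s0,1)→(s2,2,←)
state=s2 head=6 tape=__22_2__[2]2_
The non-blank tape span at halt is 22_2__22.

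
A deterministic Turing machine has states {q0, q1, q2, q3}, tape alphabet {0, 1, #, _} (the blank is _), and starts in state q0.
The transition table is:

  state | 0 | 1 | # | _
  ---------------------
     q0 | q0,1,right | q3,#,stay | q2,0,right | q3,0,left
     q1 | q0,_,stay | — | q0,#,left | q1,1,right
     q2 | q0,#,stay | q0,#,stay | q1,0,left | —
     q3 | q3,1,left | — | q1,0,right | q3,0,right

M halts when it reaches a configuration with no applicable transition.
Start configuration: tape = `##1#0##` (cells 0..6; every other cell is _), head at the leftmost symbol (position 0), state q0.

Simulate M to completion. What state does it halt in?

q3

q0 | __[#]#1#0##   read # → write 0, move right, go to q2
q2 | __0[#]1#0##   read # → write 0, move left, go to q1
q1 | __[0]01#0##   read 0 → write _, move stay, go to q0
q0 | __[_]01#0##   read _ → write 0, move left, go to q3
q3 | _[_]001#0##   read _ → write 0, move right, go to q3
q3 | _0[0]01#0##   read 0 → write 1, move left, go to q3
q3 | _[0]101#0##   read 0 → write 1, move left, go to q3
q3 | [_]1101#0##   read _ → write 0, move right, go to q3
q3 | 0[1]101#0##
No transition is defined for (q3, 1); M halts in state q3.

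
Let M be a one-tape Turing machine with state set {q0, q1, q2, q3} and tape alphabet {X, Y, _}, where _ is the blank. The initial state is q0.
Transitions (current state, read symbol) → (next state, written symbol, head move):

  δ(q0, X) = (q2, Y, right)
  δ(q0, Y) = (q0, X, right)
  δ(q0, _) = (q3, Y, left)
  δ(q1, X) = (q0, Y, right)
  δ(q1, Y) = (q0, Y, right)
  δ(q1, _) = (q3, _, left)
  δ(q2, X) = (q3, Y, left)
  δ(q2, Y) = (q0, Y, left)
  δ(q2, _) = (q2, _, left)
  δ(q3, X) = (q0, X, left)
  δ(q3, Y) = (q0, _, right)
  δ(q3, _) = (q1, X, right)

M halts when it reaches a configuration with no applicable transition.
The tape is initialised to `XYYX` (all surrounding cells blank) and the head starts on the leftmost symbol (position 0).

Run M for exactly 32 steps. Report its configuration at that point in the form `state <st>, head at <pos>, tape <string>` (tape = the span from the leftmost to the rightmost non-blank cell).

state q0, head at 6, tape XX___XY

state=q0 head=0 tape=[X]YYX___   (q0,X)→(q2,Y,right)
state=q2 head=1 tape=Y[Y]YX___   (q2,Y)→(q0,Y,left)
state=q0 head=0 tape=[Y]YYX___   (q0,Y)→(q0,X,right)
state=q0 head=1 tape=X[Y]YX___   (q0,Y)→(q0,X,right)
state=q0 head=2 tape=XX[Y]X___   (q0,Y)→(q0,X,right)
state=q0 head=3 tape=XXX[X]___   (q0,X)→(q2,Y,right)
state=q2 head=4 tape=XXXY[_]__   (q2,_)→(q2,_,left)
state=q2 head=3 tape=XXX[Y]___   (q2,Y)→(q0,Y,left)
state=q0 head=2 tape=XX[X]Y___   (q0,X)→(q2,Y,right)
state=q2 head=3 tape=XXY[Y]___   (q2,Y)→(q0,Y,left)
state=q0 head=2 tape=XX[Y]Y___   (q0,Y)→(q0,X,right)
state=q0 head=3 tape=XXX[Y]___   (q0,Y)→(q0,X,right)
state=q0 head=4 tape=XXXX[_]__   (q0,_)→(q3,Y,left)
state=q3 head=3 tape=XXX[X]Y__   (q3,X)→(q0,X,left)
state=q0 head=2 tape=XX[X]XY__   (q0,X)→(q2,Y,right)
state=q2 head=3 tape=XXY[X]Y__   (q2,X)→(q3,Y,left)
state=q3 head=2 tape=XX[Y]YY__   (q3,Y)→(q0,_,right)
state=q0 head=3 tape=XX_[Y]Y__   (q0,Y)→(q0,X,right)
state=q0 head=4 tape=XX_X[Y]__   (q0,Y)→(q0,X,right)
state=q0 head=5 tape=XX_XX[_]_   (q0,_)→(q3,Y,left)
state=q3 head=4 tape=XX_X[X]Y_   (q3,X)→(q0,X,left)
state=q0 head=3 tape=XX_[X]XY_   (q0,X)→(q2,Y,right)
state=q2 head=4 tape=XX_Y[X]Y_   (q2,X)→(q3,Y,left)
state=q3 head=3 tape=XX_[Y]YY_   (q3,Y)→(q0,_,right)
state=q0 head=4 tape=XX__[Y]Y_   (q0,Y)→(q0,X,right)
state=q0 head=5 tape=XX__X[Y]_   (q0,Y)→(q0,X,right)
state=q0 head=6 tape=XX__XX[_]   (q0,_)→(q3,Y,left)
state=q3 head=5 tape=XX__X[X]Y   (q3,X)→(q0,X,left)
state=q0 head=4 tape=XX__[X]XY   (q0,X)→(q2,Y,right)
state=q2 head=5 tape=XX__Y[X]Y   (q2,X)→(q3,Y,left)
state=q3 head=4 tape=XX__[Y]YY   (q3,Y)→(q0,_,right)
state=q0 head=5 tape=XX___[Y]Y   (q0,Y)→(q0,X,right)
state=q0 head=6 tape=XX___X[Y]
After 32 steps: state q0, head at 6, tape XX___XY.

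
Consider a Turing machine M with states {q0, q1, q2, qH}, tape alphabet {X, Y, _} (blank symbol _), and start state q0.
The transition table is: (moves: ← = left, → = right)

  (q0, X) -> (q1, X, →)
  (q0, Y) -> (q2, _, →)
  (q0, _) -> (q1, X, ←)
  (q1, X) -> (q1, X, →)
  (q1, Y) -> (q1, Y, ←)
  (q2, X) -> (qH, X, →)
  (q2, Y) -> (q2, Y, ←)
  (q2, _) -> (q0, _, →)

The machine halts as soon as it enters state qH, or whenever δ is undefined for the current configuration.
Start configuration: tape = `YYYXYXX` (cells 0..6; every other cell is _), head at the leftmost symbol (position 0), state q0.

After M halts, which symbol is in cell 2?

_

q0 | [Y]YYXYXX   read Y → write _, move →, go to q2
q2 | _[Y]YXYXX   read Y → write Y, move ←, go to q2
q2 | [_]YYXYXX   read _ → write _, move →, go to q0
q0 | _[Y]YXYXX   read Y → write _, move →, go to q2
q2 | __[Y]XYXX   read Y → write Y, move ←, go to q2
q2 | _[_]YXYXX   read _ → write _, move →, go to q0
q0 | __[Y]XYXX   read Y → write _, move →, go to q2
q2 | ___[X]YXX   read X → write X, move →, go to qH
qH | ___X[Y]XX
Cell 2 holds _ when M halts.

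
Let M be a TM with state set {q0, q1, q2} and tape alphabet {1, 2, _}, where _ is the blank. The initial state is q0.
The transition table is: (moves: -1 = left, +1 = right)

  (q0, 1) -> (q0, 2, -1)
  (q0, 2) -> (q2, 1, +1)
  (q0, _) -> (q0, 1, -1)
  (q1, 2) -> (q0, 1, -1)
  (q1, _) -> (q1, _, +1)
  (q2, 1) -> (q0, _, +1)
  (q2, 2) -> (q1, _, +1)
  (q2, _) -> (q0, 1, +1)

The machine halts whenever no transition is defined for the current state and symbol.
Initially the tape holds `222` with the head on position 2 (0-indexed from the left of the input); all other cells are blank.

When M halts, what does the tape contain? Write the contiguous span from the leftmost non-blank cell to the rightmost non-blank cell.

1_111

state=q0 head=2 tape=22[2]__   (q0,2)→(q2,1,+1)
state=q2 head=3 tape=221[_]_   (q2,_)→(q0,1,+1)
state=q0 head=4 tape=2211[_]   (q0,_)→(q0,1,-1)
state=q0 head=3 tape=221[1]1   (q0,1)→(q0,2,-1)
state=q0 head=2 tape=22[1]21   (q0,1)→(q0,2,-1)
state=q0 head=1 tape=2[2]221   (q0,2)→(q2,1,+1)
state=q2 head=2 tape=21[2]21   (q2,2)→(q1,_,+1)
state=q1 head=3 tape=21_[2]1   (q1,2)→(q0,1,-1)
state=q0 head=2 tape=21[_]11   (q0,_)→(q0,1,-1)
state=q0 head=1 tape=2[1]111   (q0,1)→(q0,2,-1)
state=q0 head=0 tape=[2]2111   (q0,2)→(q2,1,+1)
state=q2 head=1 tape=1[2]111   (q2,2)→(q1,_,+1)
state=q1 head=2 tape=1_[1]11
The non-blank tape span at halt is 1_111.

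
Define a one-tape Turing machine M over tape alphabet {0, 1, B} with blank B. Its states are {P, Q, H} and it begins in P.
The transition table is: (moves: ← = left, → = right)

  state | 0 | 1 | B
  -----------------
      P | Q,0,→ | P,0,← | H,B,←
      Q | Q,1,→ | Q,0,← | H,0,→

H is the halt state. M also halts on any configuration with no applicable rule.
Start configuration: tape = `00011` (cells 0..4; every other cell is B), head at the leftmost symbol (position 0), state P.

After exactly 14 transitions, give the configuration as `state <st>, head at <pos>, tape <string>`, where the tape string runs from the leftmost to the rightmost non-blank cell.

state=P head=0 tape=[0]0011   (P,0)→(Q,0,→)
state=Q head=1 tape=0[0]011   (Q,0)→(Q,1,→)
state=Q head=2 tape=01[0]11   (Q,0)→(Q,1,→)
state=Q head=3 tape=011[1]1   (Q,1)→(Q,0,←)
state=Q head=2 tape=01[1]01   (Q,1)→(Q,0,←)
state=Q head=1 tape=0[1]001   (Q,1)→(Q,0,←)
state=Q head=0 tape=[0]0001   (Q,0)→(Q,1,→)
state=Q head=1 tape=1[0]001   (Q,0)→(Q,1,→)
state=Q head=2 tape=11[0]01   (Q,0)→(Q,1,→)
state=Q head=3 tape=111[0]1   (Q,0)→(Q,1,→)
state=Q head=4 tape=1111[1]   (Q,1)→(Q,0,←)
state=Q head=3 tape=111[1]0   (Q,1)→(Q,0,←)
state=Q head=2 tape=11[1]00   (Q,1)→(Q,0,←)
state=Q head=1 tape=1[1]000   (Q,1)→(Q,0,←)
state=Q head=0 tape=[1]0000
After 14 steps: state Q, head at 0, tape 10000.

state Q, head at 0, tape 10000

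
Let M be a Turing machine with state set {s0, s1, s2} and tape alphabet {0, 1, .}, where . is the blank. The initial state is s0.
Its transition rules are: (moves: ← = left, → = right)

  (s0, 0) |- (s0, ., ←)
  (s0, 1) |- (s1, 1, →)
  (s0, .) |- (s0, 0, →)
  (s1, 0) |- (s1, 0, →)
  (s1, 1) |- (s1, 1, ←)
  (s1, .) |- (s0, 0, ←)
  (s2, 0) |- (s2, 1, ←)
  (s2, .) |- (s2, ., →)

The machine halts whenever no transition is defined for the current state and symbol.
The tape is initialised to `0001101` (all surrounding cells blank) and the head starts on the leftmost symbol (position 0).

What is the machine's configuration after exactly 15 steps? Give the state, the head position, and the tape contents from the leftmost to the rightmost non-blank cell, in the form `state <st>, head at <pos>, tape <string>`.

s0 | ...[0]001101   read 0 → write ., move ←, go to s0
s0 | ..[.].001101   read . → write 0, move →, go to s0
s0 | ..0[.]001101   read . → write 0, move →, go to s0
s0 | ..00[0]01101   read 0 → write ., move ←, go to s0
s0 | ..0[0].01101   read 0 → write ., move ←, go to s0
s0 | ..[0]..01101   read 0 → write ., move ←, go to s0
s0 | .[.]...01101   read . → write 0, move →, go to s0
s0 | .0[.]..01101   read . → write 0, move →, go to s0
s0 | .00[.].01101   read . → write 0, move →, go to s0
s0 | .000[.]01101   read . → write 0, move →, go to s0
s0 | .0000[0]1101   read 0 → write ., move ←, go to s0
s0 | .000[0].1101   read 0 → write ., move ←, go to s0
s0 | .00[0]..1101   read 0 → write ., move ←, go to s0
s0 | .0[0]...1101   read 0 → write ., move ←, go to s0
s0 | .[0]....1101   read 0 → write ., move ←, go to s0
s0 | [.].....1101
After 15 steps: state s0, head at -3, tape 1101.

state s0, head at -3, tape 1101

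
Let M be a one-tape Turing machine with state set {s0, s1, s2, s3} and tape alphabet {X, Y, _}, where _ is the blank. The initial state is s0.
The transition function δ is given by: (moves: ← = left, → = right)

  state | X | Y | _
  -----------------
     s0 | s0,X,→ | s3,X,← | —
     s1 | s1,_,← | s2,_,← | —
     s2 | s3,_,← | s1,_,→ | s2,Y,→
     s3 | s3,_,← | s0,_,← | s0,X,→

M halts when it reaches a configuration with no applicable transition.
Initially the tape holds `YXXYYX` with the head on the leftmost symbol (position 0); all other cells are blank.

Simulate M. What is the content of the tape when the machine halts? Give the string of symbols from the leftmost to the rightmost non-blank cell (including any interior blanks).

X____XYX

state=s0 head=0 tape=__[Y]XXYYX   (s0,Y)→(s3,X,←)
state=s3 head=-1 tape=_[_]XXXYYX   (s3,_)→(s0,X,→)
state=s0 head=0 tape=_X[X]XXYYX   (s0,X)→(s0,X,→)
state=s0 head=1 tape=_XX[X]XYYX   (s0,X)→(s0,X,→)
state=s0 head=2 tape=_XXX[X]YYX   (s0,X)→(s0,X,→)
state=s0 head=3 tape=_XXXX[Y]YX   (s0,Y)→(s3,X,←)
state=s3 head=2 tape=_XXX[X]XYX   (s3,X)→(s3,_,←)
state=s3 head=1 tape=_XX[X]_XYX   (s3,X)→(s3,_,←)
state=s3 head=0 tape=_X[X]__XYX   (s3,X)→(s3,_,←)
state=s3 head=-1 tape=_[X]___XYX   (s3,X)→(s3,_,←)
state=s3 head=-2 tape=[_]____XYX   (s3,_)→(s0,X,→)
state=s0 head=-1 tape=X[_]___XYX
The non-blank tape span at halt is X____XYX.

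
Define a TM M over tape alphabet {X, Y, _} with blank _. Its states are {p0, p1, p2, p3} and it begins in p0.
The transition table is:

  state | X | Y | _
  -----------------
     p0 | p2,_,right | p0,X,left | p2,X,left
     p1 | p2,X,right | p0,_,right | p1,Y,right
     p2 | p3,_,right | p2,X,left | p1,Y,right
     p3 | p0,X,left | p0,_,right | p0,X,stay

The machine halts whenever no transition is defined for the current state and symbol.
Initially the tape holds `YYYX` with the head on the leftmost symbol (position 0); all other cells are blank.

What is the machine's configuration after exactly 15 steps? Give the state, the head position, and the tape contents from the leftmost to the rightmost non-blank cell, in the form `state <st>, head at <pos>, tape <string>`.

p0 | __[Y]YYX   read Y → write X, move left, go to p0
p0 | _[_]XYYX   read _ → write X, move left, go to p2
p2 | [_]XXYYX   read _ → write Y, move right, go to p1
p1 | Y[X]XYYX   read X → write X, move right, go to p2
p2 | YX[X]YYX   read X → write _, move right, go to p3
p3 | YX_[Y]YX   read Y → write _, move right, go to p0
p0 | YX__[Y]X   read Y → write X, move left, go to p0
p0 | YX_[_]XX   read _ → write X, move left, go to p2
p2 | YX[_]XXX   read _ → write Y, move right, go to p1
p1 | YXY[X]XX   read X → write X, move right, go to p2
p2 | YXYX[X]X   read X → write _, move right, go to p3
p3 | YXYX_[X]   read X → write X, move left, go to p0
p0 | YXYX[_]X   read _ → write X, move left, go to p2
p2 | YXY[X]XX   read X → write _, move right, go to p3
p3 | YXY_[X]X   read X → write X, move left, go to p0
p0 | YXY[_]XX
After 15 steps: state p0, head at 1, tape YXY_XX.

state p0, head at 1, tape YXY_XX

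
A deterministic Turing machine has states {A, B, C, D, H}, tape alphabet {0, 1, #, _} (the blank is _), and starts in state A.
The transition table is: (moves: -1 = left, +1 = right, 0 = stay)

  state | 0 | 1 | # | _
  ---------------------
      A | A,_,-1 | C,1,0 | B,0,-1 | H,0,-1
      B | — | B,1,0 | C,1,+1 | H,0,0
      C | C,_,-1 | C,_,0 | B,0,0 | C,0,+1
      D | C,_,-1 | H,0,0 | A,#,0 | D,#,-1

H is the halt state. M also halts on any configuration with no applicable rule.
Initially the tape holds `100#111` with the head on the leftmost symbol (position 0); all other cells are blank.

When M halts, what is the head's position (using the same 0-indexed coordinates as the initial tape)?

A | __[1]00#111   read 1 → write 1, move 0, go to C
C | __[1]00#111   read 1 → write _, move 0, go to C
C | __[_]00#111   read _ → write 0, move +1, go to C
C | __0[0]0#111   read 0 → write _, move -1, go to C
C | __[0]_0#111   read 0 → write _, move -1, go to C
C | _[_]__0#111   read _ → write 0, move +1, go to C
C | _0[_]_0#111   read _ → write 0, move +1, go to C
C | _00[_]0#111   read _ → write 0, move +1, go to C
C | _000[0]#111   read 0 → write _, move -1, go to C
C | _00[0]_#111   read 0 → write _, move -1, go to C
C | _0[0]__#111   read 0 → write _, move -1, go to C
C | _[0]___#111   read 0 → write _, move -1, go to C
C | [_]____#111   read _ → write 0, move +1, go to C
C | 0[_]___#111   read _ → write 0, move +1, go to C
C | 00[_]__#111   read _ → write 0, move +1, go to C
C | 000[_]_#111   read _ → write 0, move +1, go to C
C | 0000[_]#111   read _ → write 0, move +1, go to C
C | 00000[#]111   read # → write 0, move 0, go to B
B | 00000[0]111
At halt the head is at cell 3.

3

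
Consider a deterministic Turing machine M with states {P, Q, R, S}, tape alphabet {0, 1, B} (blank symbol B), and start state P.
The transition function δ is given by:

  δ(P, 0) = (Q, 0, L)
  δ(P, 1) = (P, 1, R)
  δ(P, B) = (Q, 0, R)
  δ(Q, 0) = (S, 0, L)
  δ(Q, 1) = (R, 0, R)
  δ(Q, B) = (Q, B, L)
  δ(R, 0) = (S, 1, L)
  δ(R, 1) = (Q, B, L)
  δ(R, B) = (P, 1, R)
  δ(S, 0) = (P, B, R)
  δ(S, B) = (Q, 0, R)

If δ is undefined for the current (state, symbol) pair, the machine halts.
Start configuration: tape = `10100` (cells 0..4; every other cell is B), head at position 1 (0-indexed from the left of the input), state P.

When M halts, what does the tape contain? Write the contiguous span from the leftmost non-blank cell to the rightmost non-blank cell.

1BB10

P | 1[0]100BB   read 0 → write 0, move L, go to Q
Q | [1]0100BB   read 1 → write 0, move R, go to R
R | 0[0]100BB   read 0 → write 1, move L, go to S
S | [0]1100BB   read 0 → write B, move R, go to P
P | B[1]100BB   read 1 → write 1, move R, go to P
P | B1[1]00BB   read 1 → write 1, move R, go to P
P | B11[0]0BB   read 0 → write 0, move L, go to Q
Q | B1[1]00BB   read 1 → write 0, move R, go to R
R | B10[0]0BB   read 0 → write 1, move L, go to S
S | B1[0]10BB   read 0 → write B, move R, go to P
P | B1B[1]0BB   read 1 → write 1, move R, go to P
P | B1B1[0]BB   read 0 → write 0, move L, go to Q
Q | B1B[1]0BB   read 1 → write 0, move R, go to R
R | B1B0[0]BB   read 0 → write 1, move L, go to S
S | B1B[0]1BB   read 0 → write B, move R, go to P
P | B1BB[1]BB   read 1 → write 1, move R, go to P
P | B1BB1[B]B   read B → write 0, move R, go to Q
Q | B1BB10[B]   read B → write B, move L, go to Q
Q | B1BB1[0]B   read 0 → write 0, move L, go to S
S | B1BB[1]0B
The non-blank tape span at halt is 1BB10.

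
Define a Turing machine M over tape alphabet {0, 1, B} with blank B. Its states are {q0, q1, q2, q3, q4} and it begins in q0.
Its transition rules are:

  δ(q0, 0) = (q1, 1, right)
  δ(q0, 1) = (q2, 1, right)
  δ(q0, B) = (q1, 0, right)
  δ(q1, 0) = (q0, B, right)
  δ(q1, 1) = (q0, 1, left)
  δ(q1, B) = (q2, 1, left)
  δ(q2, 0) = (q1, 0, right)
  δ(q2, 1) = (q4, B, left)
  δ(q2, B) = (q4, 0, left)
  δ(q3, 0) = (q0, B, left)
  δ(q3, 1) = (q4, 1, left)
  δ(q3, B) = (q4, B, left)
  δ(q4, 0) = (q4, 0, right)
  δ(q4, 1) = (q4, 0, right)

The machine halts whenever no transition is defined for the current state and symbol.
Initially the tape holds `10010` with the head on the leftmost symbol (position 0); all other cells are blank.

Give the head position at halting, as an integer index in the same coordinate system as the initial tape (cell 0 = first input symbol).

5

q0 | [1]0010B   read 1 → write 1, move right, go to q2
q2 | 1[0]010B   read 0 → write 0, move right, go to q1
q1 | 10[0]10B   read 0 → write B, move right, go to q0
q0 | 10B[1]0B   read 1 → write 1, move right, go to q2
q2 | 10B1[0]B   read 0 → write 0, move right, go to q1
q1 | 10B10[B]   read B → write 1, move left, go to q2
q2 | 10B1[0]1   read 0 → write 0, move right, go to q1
q1 | 10B10[1]   read 1 → write 1, move left, go to q0
q0 | 10B1[0]1   read 0 → write 1, move right, go to q1
q1 | 10B11[1]   read 1 → write 1, move left, go to q0
q0 | 10B1[1]1   read 1 → write 1, move right, go to q2
q2 | 10B11[1]   read 1 → write B, move left, go to q4
q4 | 10B1[1]B   read 1 → write 0, move right, go to q4
q4 | 10B10[B]
At halt the head is at cell 5.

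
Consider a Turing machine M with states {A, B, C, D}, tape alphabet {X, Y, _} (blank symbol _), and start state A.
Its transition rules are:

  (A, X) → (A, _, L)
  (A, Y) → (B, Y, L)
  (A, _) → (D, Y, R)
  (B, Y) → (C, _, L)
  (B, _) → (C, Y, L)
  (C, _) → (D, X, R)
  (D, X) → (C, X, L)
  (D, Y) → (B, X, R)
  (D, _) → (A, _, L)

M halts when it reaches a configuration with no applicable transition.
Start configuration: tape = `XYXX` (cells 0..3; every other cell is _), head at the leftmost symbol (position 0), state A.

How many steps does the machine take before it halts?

8

A | ___[X]YXX   read X → write _, move L, go to A
A | __[_]_YXX   read _ → write Y, move R, go to D
D | __Y[_]YXX   read _ → write _, move L, go to A
A | __[Y]_YXX   read Y → write Y, move L, go to B
B | _[_]Y_YXX   read _ → write Y, move L, go to C
C | [_]YY_YXX   read _ → write X, move R, go to D
D | X[Y]Y_YXX   read Y → write X, move R, go to B
B | XX[Y]_YXX   read Y → write _, move L, go to C
C | X[X]__YXX
M halts after 8 transitions.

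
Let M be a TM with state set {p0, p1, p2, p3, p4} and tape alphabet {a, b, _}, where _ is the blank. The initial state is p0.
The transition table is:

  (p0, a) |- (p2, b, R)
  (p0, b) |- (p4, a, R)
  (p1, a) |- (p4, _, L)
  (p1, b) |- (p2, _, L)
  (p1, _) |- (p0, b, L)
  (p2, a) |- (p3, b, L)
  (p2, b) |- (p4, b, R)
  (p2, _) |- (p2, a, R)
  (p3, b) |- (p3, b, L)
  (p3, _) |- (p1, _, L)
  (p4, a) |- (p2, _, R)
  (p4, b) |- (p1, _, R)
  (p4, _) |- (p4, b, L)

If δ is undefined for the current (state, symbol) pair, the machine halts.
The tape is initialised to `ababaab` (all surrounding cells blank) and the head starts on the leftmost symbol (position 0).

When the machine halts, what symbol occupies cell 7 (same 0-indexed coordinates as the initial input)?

b

state=p0 head=0 tape=[a]babaab_   (p0,a)→(p2,b,R)
state=p2 head=1 tape=b[b]abaab_   (p2,b)→(p4,b,R)
state=p4 head=2 tape=bb[a]baab_   (p4,a)→(p2,_,R)
state=p2 head=3 tape=bb_[b]aab_   (p2,b)→(p4,b,R)
state=p4 head=4 tape=bb_b[a]ab_   (p4,a)→(p2,_,R)
state=p2 head=5 tape=bb_b_[a]b_   (p2,a)→(p3,b,L)
state=p3 head=4 tape=bb_b[_]bb_   (p3,_)→(p1,_,L)
state=p1 head=3 tape=bb_[b]_bb_   (p1,b)→(p2,_,L)
state=p2 head=2 tape=bb[_]__bb_   (p2,_)→(p2,a,R)
state=p2 head=3 tape=bba[_]_bb_   (p2,_)→(p2,a,R)
state=p2 head=4 tape=bbaa[_]bb_   (p2,_)→(p2,a,R)
state=p2 head=5 tape=bbaaa[b]b_   (p2,b)→(p4,b,R)
state=p4 head=6 tape=bbaaab[b]_   (p4,b)→(p1,_,R)
state=p1 head=7 tape=bbaaab_[_]   (p1,_)→(p0,b,L)
state=p0 head=6 tape=bbaaab[_]b
Cell 7 holds b when M halts.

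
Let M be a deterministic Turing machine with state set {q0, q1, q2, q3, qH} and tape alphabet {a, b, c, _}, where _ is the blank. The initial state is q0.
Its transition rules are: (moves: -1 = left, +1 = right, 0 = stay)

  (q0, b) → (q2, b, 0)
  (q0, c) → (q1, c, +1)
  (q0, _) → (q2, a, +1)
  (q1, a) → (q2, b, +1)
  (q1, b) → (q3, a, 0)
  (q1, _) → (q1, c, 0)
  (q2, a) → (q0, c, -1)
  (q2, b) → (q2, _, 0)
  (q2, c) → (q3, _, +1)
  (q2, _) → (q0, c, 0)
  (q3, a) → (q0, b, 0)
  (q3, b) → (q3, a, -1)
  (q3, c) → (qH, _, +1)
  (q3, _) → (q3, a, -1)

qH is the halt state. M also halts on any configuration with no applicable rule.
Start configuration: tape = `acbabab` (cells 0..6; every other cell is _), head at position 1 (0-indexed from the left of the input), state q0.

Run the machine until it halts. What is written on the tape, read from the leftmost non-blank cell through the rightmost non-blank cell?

q0 | a[c]babab_   read c → write c, move +1, go to q1
q1 | ac[b]abab_   read b → write a, move 0, go to q3
q3 | ac[a]abab_   read a → write b, move 0, go to q0
q0 | ac[b]abab_   read b → write b, move 0, go to q2
q2 | ac[b]abab_   read b → write _, move 0, go to q2
q2 | ac[_]abab_   read _ → write c, move 0, go to q0
q0 | ac[c]abab_   read c → write c, move +1, go to q1
q1 | acc[a]bab_   read a → write b, move +1, go to q2
q2 | accb[b]ab_   read b → write _, move 0, go to q2
q2 | accb[_]ab_   read _ → write c, move 0, go to q0
q0 | accb[c]ab_   read c → write c, move +1, go to q1
q1 | accbc[a]b_   read a → write b, move +1, go to q2
q2 | accbcb[b]_   read b → write _, move 0, go to q2
q2 | accbcb[_]_   read _ → write c, move 0, go to q0
q0 | accbcb[c]_   read c → write c, move +1, go to q1
q1 | accbcbc[_]   read _ → write c, move 0, go to q1
q1 | accbcbc[c]
The non-blank tape span at halt is accbcbcc.

accbcbcc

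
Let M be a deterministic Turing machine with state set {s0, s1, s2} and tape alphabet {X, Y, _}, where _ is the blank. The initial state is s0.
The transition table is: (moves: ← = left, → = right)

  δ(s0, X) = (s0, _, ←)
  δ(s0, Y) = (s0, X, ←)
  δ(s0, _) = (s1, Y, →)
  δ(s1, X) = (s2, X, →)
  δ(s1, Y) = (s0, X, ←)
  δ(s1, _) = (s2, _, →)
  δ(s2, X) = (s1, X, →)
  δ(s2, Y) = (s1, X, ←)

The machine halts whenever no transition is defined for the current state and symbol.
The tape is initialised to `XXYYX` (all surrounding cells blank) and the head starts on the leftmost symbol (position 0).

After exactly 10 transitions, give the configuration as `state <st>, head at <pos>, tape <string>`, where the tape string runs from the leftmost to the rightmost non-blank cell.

s0 | _[X]XYYX   read X → write _, move ←, go to s0
s0 | [_]_XYYX   read _ → write Y, move →, go to s1
s1 | Y[_]XYYX   read _ → write _, move →, go to s2
s2 | Y_[X]YYX   read X → write X, move →, go to s1
s1 | Y_X[Y]YX   read Y → write X, move ←, go to s0
s0 | Y_[X]XYX   read X → write _, move ←, go to s0
s0 | Y[_]_XYX   read _ → write Y, move →, go to s1
s1 | YY[_]XYX   read _ → write _, move →, go to s2
s2 | YY_[X]YX   read X → write X, move →, go to s1
s1 | YY_X[Y]X   read Y → write X, move ←, go to s0
s0 | YY_[X]XX
After 10 steps: state s0, head at 2, tape YY_XXX.

state s0, head at 2, tape YY_XXX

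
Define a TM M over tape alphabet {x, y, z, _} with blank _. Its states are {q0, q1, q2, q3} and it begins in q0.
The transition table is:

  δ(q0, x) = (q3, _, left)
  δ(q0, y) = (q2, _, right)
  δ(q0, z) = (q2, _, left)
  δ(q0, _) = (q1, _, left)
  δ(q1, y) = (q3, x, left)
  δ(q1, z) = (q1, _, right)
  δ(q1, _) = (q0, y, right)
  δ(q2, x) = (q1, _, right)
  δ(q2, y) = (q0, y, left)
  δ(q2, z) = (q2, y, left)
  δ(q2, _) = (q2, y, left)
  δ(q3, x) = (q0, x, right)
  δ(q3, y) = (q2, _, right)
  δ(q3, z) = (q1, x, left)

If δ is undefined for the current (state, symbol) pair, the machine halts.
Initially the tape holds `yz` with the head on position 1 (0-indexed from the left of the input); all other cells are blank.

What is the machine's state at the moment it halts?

q3

q0 | ___y[z]   read z → write _, move left, go to q2
q2 | ___[y]_   read y → write y, move left, go to q0
q0 | __[_]y_   read _ → write _, move left, go to q1
q1 | _[_]_y_   read _ → write y, move right, go to q0
q0 | _y[_]y_   read _ → write _, move left, go to q1
q1 | _[y]_y_   read y → write x, move left, go to q3
q3 | [_]x_y_
No transition is defined for (q3, _); M halts in state q3.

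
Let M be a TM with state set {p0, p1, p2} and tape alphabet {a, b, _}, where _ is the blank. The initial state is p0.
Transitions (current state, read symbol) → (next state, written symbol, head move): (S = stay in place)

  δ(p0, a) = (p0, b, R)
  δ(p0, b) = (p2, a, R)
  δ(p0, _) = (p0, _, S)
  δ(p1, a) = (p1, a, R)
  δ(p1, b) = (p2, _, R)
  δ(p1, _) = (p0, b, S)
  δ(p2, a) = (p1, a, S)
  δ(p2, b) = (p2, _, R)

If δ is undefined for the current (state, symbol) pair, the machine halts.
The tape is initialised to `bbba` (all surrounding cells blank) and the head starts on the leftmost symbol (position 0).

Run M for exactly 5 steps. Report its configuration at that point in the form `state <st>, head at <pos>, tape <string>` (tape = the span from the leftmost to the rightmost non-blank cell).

state p1, head at 4, tape a__a

p0 | [b]bba_   read b → write a, move R, go to p2
p2 | a[b]ba_   read b → write _, move R, go to p2
p2 | a_[b]a_   read b → write _, move R, go to p2
p2 | a__[a]_   read a → write a, move S, go to p1
p1 | a__[a]_   read a → write a, move R, go to p1
p1 | a__a[_]
After 5 steps: state p1, head at 4, tape a__a.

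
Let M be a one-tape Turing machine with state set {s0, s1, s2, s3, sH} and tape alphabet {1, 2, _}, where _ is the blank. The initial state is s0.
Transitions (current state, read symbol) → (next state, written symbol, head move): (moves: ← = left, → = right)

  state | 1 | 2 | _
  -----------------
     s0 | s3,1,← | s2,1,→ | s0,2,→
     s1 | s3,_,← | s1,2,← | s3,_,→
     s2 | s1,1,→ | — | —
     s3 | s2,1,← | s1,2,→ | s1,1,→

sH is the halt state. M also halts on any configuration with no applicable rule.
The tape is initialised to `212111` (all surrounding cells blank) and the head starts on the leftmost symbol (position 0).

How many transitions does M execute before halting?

state=s0 head=0 tape=_[2]12111   (s0,2)→(s2,1,→)
state=s2 head=1 tape=_1[1]2111   (s2,1)→(s1,1,→)
state=s1 head=2 tape=_11[2]111   (s1,2)→(s1,2,←)
state=s1 head=1 tape=_1[1]2111   (s1,1)→(s3,_,←)
state=s3 head=0 tape=_[1]_2111   (s3,1)→(s2,1,←)
state=s2 head=-1 tape=[_]1_2111
M halts after 5 transitions.

5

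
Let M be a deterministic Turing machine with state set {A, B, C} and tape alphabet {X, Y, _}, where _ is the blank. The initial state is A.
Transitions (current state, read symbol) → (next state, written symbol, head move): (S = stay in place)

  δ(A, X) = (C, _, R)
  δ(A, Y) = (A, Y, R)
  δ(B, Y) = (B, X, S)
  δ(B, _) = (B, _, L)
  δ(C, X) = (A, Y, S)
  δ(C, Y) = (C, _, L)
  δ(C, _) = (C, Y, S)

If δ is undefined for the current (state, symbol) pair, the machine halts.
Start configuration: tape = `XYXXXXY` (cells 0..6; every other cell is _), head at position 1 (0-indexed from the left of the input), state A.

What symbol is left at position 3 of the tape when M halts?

A | X[Y]XXXXY_   read Y → write Y, move R, go to A
A | XY[X]XXXY_   read X → write _, move R, go to C
C | XY_[X]XXY_   read X → write Y, move S, go to A
A | XY_[Y]XXY_   read Y → write Y, move R, go to A
A | XY_Y[X]XY_   read X → write _, move R, go to C
C | XY_Y_[X]Y_   read X → write Y, move S, go to A
A | XY_Y_[Y]Y_   read Y → write Y, move R, go to A
A | XY_Y_Y[Y]_   read Y → write Y, move R, go to A
A | XY_Y_YY[_]
Cell 3 holds Y when M halts.

Y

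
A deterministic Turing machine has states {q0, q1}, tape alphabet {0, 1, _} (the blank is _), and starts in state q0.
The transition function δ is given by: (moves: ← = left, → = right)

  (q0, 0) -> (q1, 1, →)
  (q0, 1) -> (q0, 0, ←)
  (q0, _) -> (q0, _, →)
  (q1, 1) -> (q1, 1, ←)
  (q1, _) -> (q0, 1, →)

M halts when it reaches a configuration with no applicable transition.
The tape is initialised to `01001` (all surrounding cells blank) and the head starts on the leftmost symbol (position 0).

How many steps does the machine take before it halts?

q0 | __[0]1001   read 0 → write 1, move →, go to q1
q1 | __1[1]001   read 1 → write 1, move ←, go to q1
q1 | __[1]1001   read 1 → write 1, move ←, go to q1
q1 | _[_]11001   read _ → write 1, move →, go to q0
q0 | _1[1]1001   read 1 → write 0, move ←, go to q0
q0 | _[1]01001   read 1 → write 0, move ←, go to q0
q0 | [_]001001   read _ → write _, move →, go to q0
q0 | _[0]01001   read 0 → write 1, move →, go to q1
q1 | _1[0]1001
M halts after 8 transitions.

8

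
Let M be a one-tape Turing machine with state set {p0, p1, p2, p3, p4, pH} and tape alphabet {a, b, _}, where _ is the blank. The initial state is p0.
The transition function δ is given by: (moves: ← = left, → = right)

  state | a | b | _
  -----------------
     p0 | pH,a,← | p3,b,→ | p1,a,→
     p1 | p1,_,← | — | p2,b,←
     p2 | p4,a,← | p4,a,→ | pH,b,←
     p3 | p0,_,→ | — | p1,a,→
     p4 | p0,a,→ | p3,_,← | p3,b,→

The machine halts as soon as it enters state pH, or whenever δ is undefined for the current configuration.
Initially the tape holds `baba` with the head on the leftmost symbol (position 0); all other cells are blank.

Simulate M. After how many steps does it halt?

18

p0 | [b]aba____   read b → write b, move →, go to p3
p3 | b[a]ba____   read a → write _, move →, go to p0
p0 | b_[b]a____   read b → write b, move →, go to p3
p3 | b_b[a]____   read a → write _, move →, go to p0
p0 | b_b_[_]___   read _ → write a, move →, go to p1
p1 | b_b_a[_]__   read _ → write b, move ←, go to p2
p2 | b_b_[a]b__   read a → write a, move ←, go to p4
p4 | b_b[_]ab__   read _ → write b, move →, go to p3
p3 | b_bb[a]b__   read a → write _, move →, go to p0
p0 | b_bb_[b]__   read b → write b, move →, go to p3
p3 | b_bb_b[_]_   read _ → write a, move →, go to p1
p1 | b_bb_ba[_]   read _ → write b, move ←, go to p2
p2 | b_bb_b[a]b   read a → write a, move ←, go to p4
p4 | b_bb_[b]ab   read b → write _, move ←, go to p3
p3 | b_bb[_]_ab   read _ → write a, move →, go to p1
p1 | b_bba[_]ab   read _ → write b, move ←, go to p2
p2 | b_bb[a]bab   read a → write a, move ←, go to p4
p4 | b_b[b]abab   read b → write _, move ←, go to p3
p3 | b_[b]_abab
M halts after 18 transitions.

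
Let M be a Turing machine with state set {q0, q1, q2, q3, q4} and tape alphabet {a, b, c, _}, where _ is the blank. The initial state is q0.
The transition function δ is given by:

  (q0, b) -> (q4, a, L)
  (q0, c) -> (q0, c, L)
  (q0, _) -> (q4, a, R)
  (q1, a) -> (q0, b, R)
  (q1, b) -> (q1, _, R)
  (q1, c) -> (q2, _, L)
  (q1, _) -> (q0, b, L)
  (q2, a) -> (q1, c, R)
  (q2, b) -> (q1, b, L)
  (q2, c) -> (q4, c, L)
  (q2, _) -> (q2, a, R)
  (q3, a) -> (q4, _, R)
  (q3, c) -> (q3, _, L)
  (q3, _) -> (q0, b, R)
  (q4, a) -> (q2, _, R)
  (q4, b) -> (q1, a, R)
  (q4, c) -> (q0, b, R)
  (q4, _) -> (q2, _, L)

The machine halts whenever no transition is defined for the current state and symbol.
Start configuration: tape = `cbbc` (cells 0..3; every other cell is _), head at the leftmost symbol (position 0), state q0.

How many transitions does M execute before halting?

19

q0 | _[c]bbc   read c → write c, move L, go to q0
q0 | [_]cbbc   read _ → write a, move R, go to q4
q4 | a[c]bbc   read c → write b, move R, go to q0
q0 | ab[b]bc   read b → write a, move L, go to q4
q4 | a[b]abc   read b → write a, move R, go to q1
q1 | aa[a]bc   read a → write b, move R, go to q0
q0 | aab[b]c   read b → write a, move L, go to q4
q4 | aa[b]ac   read b → write a, move R, go to q1
q1 | aaa[a]c   read a → write b, move R, go to q0
q0 | aaab[c]   read c → write c, move L, go to q0
q0 | aaa[b]c   read b → write a, move L, go to q4
q4 | aa[a]ac   read a → write _, move R, go to q2
q2 | aa_[a]c   read a → write c, move R, go to q1
q1 | aa_c[c]   read c → write _, move L, go to q2
q2 | aa_[c]_   read c → write c, move L, go to q4
q4 | aa[_]c_   read _ → write _, move L, go to q2
q2 | a[a]_c_   read a → write c, move R, go to q1
q1 | ac[_]c_   read _ → write b, move L, go to q0
q0 | a[c]bc_   read c → write c, move L, go to q0
q0 | [a]cbc_
M halts after 19 transitions.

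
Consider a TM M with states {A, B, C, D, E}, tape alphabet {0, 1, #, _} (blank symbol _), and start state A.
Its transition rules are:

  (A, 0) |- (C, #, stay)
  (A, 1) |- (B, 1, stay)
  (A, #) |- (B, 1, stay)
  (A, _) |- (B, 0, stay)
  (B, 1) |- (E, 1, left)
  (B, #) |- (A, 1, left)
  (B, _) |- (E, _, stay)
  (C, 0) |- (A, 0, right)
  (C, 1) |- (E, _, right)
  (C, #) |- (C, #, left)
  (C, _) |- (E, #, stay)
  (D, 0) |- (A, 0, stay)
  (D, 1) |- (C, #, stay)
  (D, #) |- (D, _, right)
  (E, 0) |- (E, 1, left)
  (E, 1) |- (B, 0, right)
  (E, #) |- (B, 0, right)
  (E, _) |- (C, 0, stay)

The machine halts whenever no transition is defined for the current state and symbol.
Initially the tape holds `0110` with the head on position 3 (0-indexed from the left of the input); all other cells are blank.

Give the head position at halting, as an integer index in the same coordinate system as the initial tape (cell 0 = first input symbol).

state=A head=3 tape=011[0]__   (A,0)→(C,#,stay)
state=C head=3 tape=011[#]__   (C,#)→(C,#,left)
state=C head=2 tape=01[1]#__   (C,1)→(E,_,right)
state=E head=3 tape=01_[#]__   (E,#)→(B,0,right)
state=B head=4 tape=01_0[_]_   (B,_)→(E,_,stay)
state=E head=4 tape=01_0[_]_   (E,_)→(C,0,stay)
state=C head=4 tape=01_0[0]_   (C,0)→(A,0,right)
state=A head=5 tape=01_00[_]   (A,_)→(B,0,stay)
state=B head=5 tape=01_00[0]
At halt the head is at cell 5.

5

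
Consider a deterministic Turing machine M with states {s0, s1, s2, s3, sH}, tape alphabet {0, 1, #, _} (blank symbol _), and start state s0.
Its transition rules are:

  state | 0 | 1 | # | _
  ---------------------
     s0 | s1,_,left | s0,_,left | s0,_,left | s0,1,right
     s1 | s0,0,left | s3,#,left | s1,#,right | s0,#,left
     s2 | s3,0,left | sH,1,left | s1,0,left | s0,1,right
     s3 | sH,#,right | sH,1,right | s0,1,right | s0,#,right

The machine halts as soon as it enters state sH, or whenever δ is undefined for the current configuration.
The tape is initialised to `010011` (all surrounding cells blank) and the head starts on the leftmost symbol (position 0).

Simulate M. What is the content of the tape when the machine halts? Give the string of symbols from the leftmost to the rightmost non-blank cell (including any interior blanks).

11111#_011

state=s0 head=0 tape=____[0]10011   (s0,0)→(s1,_,left)
state=s1 head=-1 tape=___[_]_10011   (s1,_)→(s0,#,left)
state=s0 head=-2 tape=__[_]#_10011   (s0,_)→(s0,1,right)
state=s0 head=-1 tape=__1[#]_10011   (s0,#)→(s0,_,left)
state=s0 head=-2 tape=__[1]__10011   (s0,1)→(s0,_,left)
state=s0 head=-3 tape=_[_]___10011   (s0,_)→(s0,1,right)
state=s0 head=-2 tape=_1[_]__10011   (s0,_)→(s0,1,right)
state=s0 head=-1 tape=_11[_]_10011   (s0,_)→(s0,1,right)
state=s0 head=0 tape=_111[_]10011   (s0,_)→(s0,1,right)
state=s0 head=1 tape=_1111[1]0011   (s0,1)→(s0,_,left)
state=s0 head=0 tape=_111[1]_0011   (s0,1)→(s0,_,left)
state=s0 head=-1 tape=_11[1]__0011   (s0,1)→(s0,_,left)
state=s0 head=-2 tape=_1[1]___0011   (s0,1)→(s0,_,left)
state=s0 head=-3 tape=_[1]____0011   (s0,1)→(s0,_,left)
state=s0 head=-4 tape=[_]_____0011   (s0,_)→(s0,1,right)
state=s0 head=-3 tape=1[_]____0011   (s0,_)→(s0,1,right)
state=s0 head=-2 tape=11[_]___0011   (s0,_)→(s0,1,right)
state=s0 head=-1 tape=111[_]__0011   (s0,_)→(s0,1,right)
state=s0 head=0 tape=1111[_]_0011   (s0,_)→(s0,1,right)
state=s0 head=1 tape=11111[_]0011   (s0,_)→(s0,1,right)
state=s0 head=2 tape=111111[0]011   (s0,0)→(s1,_,left)
state=s1 head=1 tape=11111[1]_011   (s1,1)→(s3,#,left)
state=s3 head=0 tape=1111[1]#_011   (s3,1)→(sH,1,right)
state=sH head=1 tape=11111[#]_011
The non-blank tape span at halt is 11111#_011.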